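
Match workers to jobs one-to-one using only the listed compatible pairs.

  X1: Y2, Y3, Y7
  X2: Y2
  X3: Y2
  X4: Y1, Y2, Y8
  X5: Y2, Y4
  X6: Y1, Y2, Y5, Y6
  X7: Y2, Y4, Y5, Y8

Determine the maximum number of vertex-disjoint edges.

6

Unit-capacity flow: source→left, listed edges, right→sink; max matching = max flow.
Augmenting path X1→Y2 (+1); matched 1.
Augmenting path X4→Y1 (+1); matched 2.
Augmenting path X5→Y4 (+1); matched 3.
Augmenting path X6→Y5 (+1); matched 4.
Augmenting path X7→Y8 (+1); matched 5.
Augmenting path X2→Y2→X1→Y3 (+1); matched 6.
No augmenting path remains; maximum matching = 6.
König certificate: {X1, X4, X5, X6, X7, Y2} is a vertex cover of size 6 (every listed pair touches it), so no matching can be larger.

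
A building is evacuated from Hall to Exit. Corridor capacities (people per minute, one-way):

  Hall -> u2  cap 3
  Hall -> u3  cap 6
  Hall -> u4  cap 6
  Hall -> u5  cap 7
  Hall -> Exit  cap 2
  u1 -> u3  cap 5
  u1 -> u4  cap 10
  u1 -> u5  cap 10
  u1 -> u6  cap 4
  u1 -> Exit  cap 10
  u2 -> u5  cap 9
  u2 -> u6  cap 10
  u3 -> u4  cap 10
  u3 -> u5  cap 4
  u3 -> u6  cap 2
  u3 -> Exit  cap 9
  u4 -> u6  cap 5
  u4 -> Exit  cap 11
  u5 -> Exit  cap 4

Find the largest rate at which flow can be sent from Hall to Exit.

Augment Hall→Exit: bottleneck 2, flow now 2.
Augment Hall→u3→Exit: bottleneck 6, flow now 8.
Augment Hall→u4→Exit: bottleneck 6, flow now 14.
Augment Hall→u5→Exit: bottleneck 4, flow now 18.
No augmenting path remains; maximum flow = 18.
In the residual graph, reachable from Hall: {Hall, u2, u5, u6}.
Min-cut edges: Hall→u3 (6), Hall→u4 (6), Hall→Exit (2), u5→Exit (4); capacity 6 + 6 + 2 + 4 = 18.
This cut is saturated, so no flow can exceed 18.

18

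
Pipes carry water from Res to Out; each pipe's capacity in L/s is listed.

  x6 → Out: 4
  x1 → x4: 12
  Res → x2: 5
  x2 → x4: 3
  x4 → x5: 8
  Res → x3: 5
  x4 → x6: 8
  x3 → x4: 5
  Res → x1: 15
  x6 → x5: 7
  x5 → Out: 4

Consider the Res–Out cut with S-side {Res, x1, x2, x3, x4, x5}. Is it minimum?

No — its capacity is 12, but the minimum cut has capacity 8.

Given cut capacity: 8 + 4 = 12.
Augment Res→x1→x4→x5→Out: bottleneck 4, flow now 4.
Augment Res→x1→x4→x6→Out: bottleneck 4, flow now 8.
No augmenting path remains; maximum flow = 8.
In the residual graph, reachable from Res: {Res, x1, x2, x3, x4, x5, x6}.
Min-cut edges: x5→Out (4), x6→Out (4); capacity 4 + 4 = 8.
Cut capacity 12 exceeds the max flow 8, so it is not minimum.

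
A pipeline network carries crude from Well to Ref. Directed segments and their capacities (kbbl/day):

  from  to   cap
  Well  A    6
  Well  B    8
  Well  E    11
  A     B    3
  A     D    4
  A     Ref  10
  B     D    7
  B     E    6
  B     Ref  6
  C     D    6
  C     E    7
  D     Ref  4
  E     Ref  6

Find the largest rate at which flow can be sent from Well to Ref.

20

Augment Well→A→Ref: bottleneck 6, flow now 6.
Augment Well→B→Ref: bottleneck 6, flow now 12.
Augment Well→E→Ref: bottleneck 6, flow now 18.
Augment Well→B→D→Ref: bottleneck 2, flow now 20.
No augmenting path remains; maximum flow = 20.
In the residual graph, reachable from Well: {Well, E}.
Min-cut edges: Well→A (6), Well→B (8), E→Ref (6); capacity 6 + 8 + 6 = 20.
This cut is saturated, so no flow can exceed 20.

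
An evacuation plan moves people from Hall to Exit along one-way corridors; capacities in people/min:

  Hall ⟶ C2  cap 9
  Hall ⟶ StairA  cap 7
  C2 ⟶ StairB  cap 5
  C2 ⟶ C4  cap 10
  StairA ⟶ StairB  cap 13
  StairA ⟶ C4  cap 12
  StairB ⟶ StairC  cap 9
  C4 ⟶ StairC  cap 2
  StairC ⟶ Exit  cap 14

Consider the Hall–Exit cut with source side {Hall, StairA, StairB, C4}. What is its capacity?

20

Edges leaving {Hall, StairA, StairB, C4}: Hall→C2 (9), StairB→StairC (9), C4→StairC (2).
Cut capacity = 9 + 9 + 2 = 20.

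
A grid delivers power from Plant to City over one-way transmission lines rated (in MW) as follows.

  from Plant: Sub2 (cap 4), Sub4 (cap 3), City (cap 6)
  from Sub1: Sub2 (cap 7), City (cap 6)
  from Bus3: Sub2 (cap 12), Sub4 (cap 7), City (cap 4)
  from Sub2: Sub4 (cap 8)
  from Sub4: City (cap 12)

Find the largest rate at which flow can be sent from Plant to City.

Augment Plant→City: bottleneck 6, flow now 6.
Augment Plant→Sub4→City: bottleneck 3, flow now 9.
Augment Plant→Sub2→Sub4→City: bottleneck 4, flow now 13.
No augmenting path remains; maximum flow = 13.
In the residual graph, reachable from Plant: {Plant}.
Min-cut edges: Plant→Sub2 (4), Plant→Sub4 (3), Plant→City (6); capacity 4 + 3 + 6 = 13.
This cut is saturated, so no flow can exceed 13.

13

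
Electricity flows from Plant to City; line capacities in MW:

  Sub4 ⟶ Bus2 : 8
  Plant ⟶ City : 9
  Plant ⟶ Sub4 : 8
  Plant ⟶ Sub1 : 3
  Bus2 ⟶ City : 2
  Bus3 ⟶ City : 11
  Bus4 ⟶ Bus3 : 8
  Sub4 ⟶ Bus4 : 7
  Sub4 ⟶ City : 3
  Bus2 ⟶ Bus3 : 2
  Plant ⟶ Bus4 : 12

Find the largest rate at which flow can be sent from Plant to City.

Augment Plant→City: bottleneck 9, flow now 9.
Augment Plant→Sub4→City: bottleneck 3, flow now 12.
Augment Plant→Sub4→Bus2→City: bottleneck 2, flow now 14.
Augment Plant→Bus4→Bus3→City: bottleneck 8, flow now 22.
Augment Plant→Sub4→Bus2→Bus3→City: bottleneck 2, flow now 24.
No augmenting path remains; maximum flow = 24.
In the residual graph, reachable from Plant: {Plant, Sub4, Bus4, Bus2, Sub1}.
Min-cut edges: Plant→City (9), Sub4→City (3), Bus4→Bus3 (8), Bus2→Bus3 (2), Bus2→City (2); capacity 9 + 3 + 8 + 2 + 2 = 24.
This cut is saturated, so no flow can exceed 24.

24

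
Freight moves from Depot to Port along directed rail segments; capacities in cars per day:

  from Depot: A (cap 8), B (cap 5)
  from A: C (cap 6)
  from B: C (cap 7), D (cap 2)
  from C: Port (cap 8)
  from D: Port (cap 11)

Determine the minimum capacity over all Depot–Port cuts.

Augment Depot→A→C→Port: bottleneck 6, flow now 6.
Augment Depot→B→C→Port: bottleneck 2, flow now 8.
Augment Depot→B→D→Port: bottleneck 2, flow now 10.
No augmenting path remains; maximum flow = 10.
By max-flow min-cut, the minimum cut capacity equals the max flow.
In the residual graph, reachable from Depot: {Depot, A, B, C}.
Min-cut edges: B→D (2), C→Port (8); capacity 2 + 8 = 10.

10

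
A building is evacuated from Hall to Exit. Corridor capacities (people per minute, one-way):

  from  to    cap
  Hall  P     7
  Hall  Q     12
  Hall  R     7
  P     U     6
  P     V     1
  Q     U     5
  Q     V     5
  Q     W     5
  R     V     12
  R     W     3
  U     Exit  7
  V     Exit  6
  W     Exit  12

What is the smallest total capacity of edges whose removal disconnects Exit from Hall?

21

Augment Hall→P→U→Exit: bottleneck 6, flow now 6.
Augment Hall→P→V→Exit: bottleneck 1, flow now 7.
Augment Hall→Q→U→Exit: bottleneck 1, flow now 8.
Augment Hall→Q→V→Exit: bottleneck 5, flow now 13.
Augment Hall→Q→W→Exit: bottleneck 5, flow now 18.
Augment Hall→R→W→Exit: bottleneck 3, flow now 21.
No augmenting path remains; maximum flow = 21.
By max-flow min-cut, the minimum cut capacity equals the max flow.
In the residual graph, reachable from Hall: {Hall, P, Q, R, U, V}.
Min-cut edges: Q→W (5), R→W (3), U→Exit (7), V→Exit (6); capacity 5 + 3 + 7 + 6 = 21.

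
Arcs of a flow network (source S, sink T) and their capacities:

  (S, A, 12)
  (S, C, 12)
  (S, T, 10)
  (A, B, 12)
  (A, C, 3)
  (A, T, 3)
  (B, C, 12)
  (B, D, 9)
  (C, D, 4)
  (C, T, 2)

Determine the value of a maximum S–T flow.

15

Augment S→T: bottleneck 10, flow now 10.
Augment S→A→T: bottleneck 3, flow now 13.
Augment S→C→T: bottleneck 2, flow now 15.
No augmenting path remains; maximum flow = 15.
In the residual graph, reachable from S: {S, A, B, C, D}.
Min-cut edges: S→T (10), A→T (3), C→T (2); capacity 10 + 3 + 2 = 15.
This cut is saturated, so no flow can exceed 15.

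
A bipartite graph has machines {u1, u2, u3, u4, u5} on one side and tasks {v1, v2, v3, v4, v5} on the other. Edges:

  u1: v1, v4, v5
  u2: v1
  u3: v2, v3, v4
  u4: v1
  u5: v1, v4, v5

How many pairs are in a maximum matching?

4

Unit-capacity flow: source→left, listed edges, right→sink; max matching = max flow.
Augmenting path u1→v1 (+1); matched 1.
Augmenting path u3→v2 (+1); matched 2.
Augmenting path u5→v4 (+1); matched 3.
Augmenting path u2→v1→u1→v5 (+1); matched 4.
No augmenting path remains; maximum matching = 4.
König certificate: {u1, u3, u5, v1} is a vertex cover of size 4 (every listed pair touches it), so no matching can be larger.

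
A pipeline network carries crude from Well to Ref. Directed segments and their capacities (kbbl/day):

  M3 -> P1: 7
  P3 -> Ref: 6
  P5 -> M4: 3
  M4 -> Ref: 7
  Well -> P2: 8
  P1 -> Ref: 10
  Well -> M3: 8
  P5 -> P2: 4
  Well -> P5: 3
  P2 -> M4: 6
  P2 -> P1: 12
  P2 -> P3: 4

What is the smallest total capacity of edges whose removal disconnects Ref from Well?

Augment Well→P5→M4→Ref: bottleneck 3, flow now 3.
Augment Well→P2→P3→Ref: bottleneck 4, flow now 7.
Augment Well→P2→M4→Ref: bottleneck 4, flow now 11.
Augment Well→M3→P1→Ref: bottleneck 7, flow now 18.
No augmenting path remains; maximum flow = 18.
By max-flow min-cut, the minimum cut capacity equals the max flow.
In the residual graph, reachable from Well: {Well, M3}.
Min-cut edges: Well→P5 (3), Well→P2 (8), M3→P1 (7); capacity 3 + 8 + 7 = 18.

18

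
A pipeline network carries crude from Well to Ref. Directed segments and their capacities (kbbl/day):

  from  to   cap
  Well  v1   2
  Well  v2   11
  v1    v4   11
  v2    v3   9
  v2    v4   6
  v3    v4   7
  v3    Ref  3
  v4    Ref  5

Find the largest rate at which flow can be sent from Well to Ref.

8

Augment Well→v1→v4→Ref: bottleneck 2, flow now 2.
Augment Well→v2→v3→Ref: bottleneck 3, flow now 5.
Augment Well→v2→v4→Ref: bottleneck 3, flow now 8.
No augmenting path remains; maximum flow = 8.
In the residual graph, reachable from Well: {Well, v1, v2, v3, v4}.
Min-cut edges: v3→Ref (3), v4→Ref (5); capacity 3 + 5 = 8.
This cut is saturated, so no flow can exceed 8.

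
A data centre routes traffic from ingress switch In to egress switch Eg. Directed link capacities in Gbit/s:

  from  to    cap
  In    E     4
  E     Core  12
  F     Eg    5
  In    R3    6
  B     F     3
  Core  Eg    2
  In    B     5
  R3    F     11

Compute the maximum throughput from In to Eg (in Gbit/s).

7

Augment In→B→F→Eg: bottleneck 3, flow now 3.
Augment In→E→Core→Eg: bottleneck 2, flow now 5.
Augment In→R3→F→Eg: bottleneck 2, flow now 7.
No augmenting path remains; maximum flow = 7.
In the residual graph, reachable from In: {In, B, E, R3, Core, F}.
Min-cut edges: Core→Eg (2), F→Eg (5); capacity 2 + 5 = 7.
This cut is saturated, so no flow can exceed 7.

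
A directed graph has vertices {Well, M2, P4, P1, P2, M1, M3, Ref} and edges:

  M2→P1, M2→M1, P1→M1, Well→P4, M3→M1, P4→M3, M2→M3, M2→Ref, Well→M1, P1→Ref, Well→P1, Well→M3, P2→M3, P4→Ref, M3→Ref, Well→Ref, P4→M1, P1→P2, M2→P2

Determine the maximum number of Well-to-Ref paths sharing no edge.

Assign every edge capacity 1; by Menger, the answer equals the max flow.
Path Well→Ref (+1); total 1.
Path Well→P4→Ref (+1); total 2.
Path Well→P1→Ref (+1); total 3.
Path Well→M3→Ref (+1); total 4.
No residual Well→Ref path; max flow = 4.
Certifying cut of size 4: {Well→M3, Well→P1, Well→P4, Well→Ref}.

4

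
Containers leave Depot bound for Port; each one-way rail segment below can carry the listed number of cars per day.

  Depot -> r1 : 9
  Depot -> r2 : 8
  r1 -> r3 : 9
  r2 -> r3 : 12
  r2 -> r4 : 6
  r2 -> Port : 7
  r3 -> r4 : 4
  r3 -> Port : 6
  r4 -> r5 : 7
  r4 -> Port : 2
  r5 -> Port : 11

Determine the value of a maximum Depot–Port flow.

17

Augment Depot→r2→Port: bottleneck 7, flow now 7.
Augment Depot→r1→r3→Port: bottleneck 6, flow now 13.
Augment Depot→r2→r4→Port: bottleneck 1, flow now 14.
Augment Depot→r1→r3→r4→Port: bottleneck 1, flow now 15.
Augment Depot→r1→r3→r4→r5→Port: bottleneck 2, flow now 17.
No augmenting path remains; maximum flow = 17.
In the residual graph, reachable from Depot: {Depot}.
Min-cut edges: Depot→r1 (9), Depot→r2 (8); capacity 9 + 8 = 17.
This cut is saturated, so no flow can exceed 17.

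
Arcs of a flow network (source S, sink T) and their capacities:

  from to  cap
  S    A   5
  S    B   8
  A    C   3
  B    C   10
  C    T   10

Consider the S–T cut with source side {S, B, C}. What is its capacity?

Edges leaving {S, B, C}: S→A (5), C→T (10).
Cut capacity = 5 + 10 = 15.

15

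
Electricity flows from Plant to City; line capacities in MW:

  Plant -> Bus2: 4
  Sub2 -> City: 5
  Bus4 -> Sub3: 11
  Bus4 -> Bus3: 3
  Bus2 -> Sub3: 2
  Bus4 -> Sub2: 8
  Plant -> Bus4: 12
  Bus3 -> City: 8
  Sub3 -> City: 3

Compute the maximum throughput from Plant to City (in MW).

Augment Plant→Bus4→Sub3→City: bottleneck 3, flow now 3.
Augment Plant→Bus4→Sub2→City: bottleneck 5, flow now 8.
Augment Plant→Bus4→Bus3→City: bottleneck 3, flow now 11.
No augmenting path remains; maximum flow = 11.
In the residual graph, reachable from Plant: {Plant, Bus4, Bus2, Sub3, Sub2}.
Min-cut edges: Bus4→Bus3 (3), Sub3→City (3), Sub2→City (5); capacity 3 + 3 + 5 = 11.
This cut is saturated, so no flow can exceed 11.

11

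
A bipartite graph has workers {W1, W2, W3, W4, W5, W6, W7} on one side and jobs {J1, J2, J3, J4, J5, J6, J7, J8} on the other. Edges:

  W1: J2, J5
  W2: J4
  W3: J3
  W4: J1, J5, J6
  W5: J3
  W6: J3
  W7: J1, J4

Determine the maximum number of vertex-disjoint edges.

Unit-capacity flow: source→left, listed edges, right→sink; max matching = max flow.
Augmenting path W1→J2 (+1); matched 1.
Augmenting path W2→J4 (+1); matched 2.
Augmenting path W3→J3 (+1); matched 3.
Augmenting path W4→J1 (+1); matched 4.
Augmenting path W7→J1→W4→J5 (+1); matched 5.
No augmenting path remains; maximum matching = 5.
König certificate: {W1, W2, W4, W7, J3} is a vertex cover of size 5 (every listed pair touches it), so no matching can be larger.

5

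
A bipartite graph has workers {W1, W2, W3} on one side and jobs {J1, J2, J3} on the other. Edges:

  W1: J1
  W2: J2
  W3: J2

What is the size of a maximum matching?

2

Unit-capacity flow: source→left, listed edges, right→sink; max matching = max flow.
Augmenting path W1→J1 (+1); matched 1.
Augmenting path W2→J2 (+1); matched 2.
No augmenting path remains; maximum matching = 2.
König certificate: {W1, J2} is a vertex cover of size 2 (every listed pair touches it), so no matching can be larger.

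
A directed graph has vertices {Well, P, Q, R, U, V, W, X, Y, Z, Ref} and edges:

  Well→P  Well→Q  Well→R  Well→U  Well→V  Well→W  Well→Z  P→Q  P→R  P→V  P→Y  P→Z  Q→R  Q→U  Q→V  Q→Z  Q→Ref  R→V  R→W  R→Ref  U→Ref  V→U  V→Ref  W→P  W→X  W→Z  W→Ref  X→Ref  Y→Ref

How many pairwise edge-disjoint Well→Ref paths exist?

6

Assign every edge capacity 1; by Menger, the answer equals the max flow.
Path Well→Q→Ref (+1); total 1.
Path Well→R→Ref (+1); total 2.
Path Well→U→Ref (+1); total 3.
Path Well→V→Ref (+1); total 4.
Path Well→W→Ref (+1); total 5.
Path Well→P→Y→Ref (+1); total 6.
No residual Well→Ref path; max flow = 6.
Certifying cut of size 6: {Well→P, Well→Q, Well→R, Well→U, Well→V, Well→W}.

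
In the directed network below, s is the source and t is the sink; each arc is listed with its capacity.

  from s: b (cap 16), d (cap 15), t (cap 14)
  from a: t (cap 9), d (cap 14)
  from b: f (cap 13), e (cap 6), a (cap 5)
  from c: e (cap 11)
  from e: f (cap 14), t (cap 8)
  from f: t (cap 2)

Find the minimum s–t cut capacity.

27

Augment s→t: bottleneck 14, flow now 14.
Augment s→b→a→t: bottleneck 5, flow now 19.
Augment s→b→e→t: bottleneck 6, flow now 25.
Augment s→b→f→t: bottleneck 2, flow now 27.
No augmenting path remains; maximum flow = 27.
By max-flow min-cut, the minimum cut capacity equals the max flow.
In the residual graph, reachable from s: {s, b, d, f}.
Min-cut edges: s→t (14), b→a (5), b→e (6), f→t (2); capacity 14 + 5 + 6 + 2 = 27.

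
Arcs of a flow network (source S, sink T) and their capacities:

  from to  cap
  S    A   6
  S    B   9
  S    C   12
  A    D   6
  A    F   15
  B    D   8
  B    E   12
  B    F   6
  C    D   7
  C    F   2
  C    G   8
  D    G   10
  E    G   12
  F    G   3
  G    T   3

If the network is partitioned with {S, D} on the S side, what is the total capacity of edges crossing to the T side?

Edges leaving {S, D}: S→A (6), S→B (9), S→C (12), D→G (10).
Cut capacity = 6 + 9 + 12 + 10 = 37.

37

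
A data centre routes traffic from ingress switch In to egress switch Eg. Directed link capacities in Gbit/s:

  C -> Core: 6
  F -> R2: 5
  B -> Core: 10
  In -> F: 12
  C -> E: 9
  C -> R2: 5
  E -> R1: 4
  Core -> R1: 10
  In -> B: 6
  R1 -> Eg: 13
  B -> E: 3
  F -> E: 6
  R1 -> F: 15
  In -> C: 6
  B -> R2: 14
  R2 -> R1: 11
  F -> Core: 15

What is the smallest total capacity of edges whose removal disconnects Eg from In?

Augment In→F→E→R1→Eg: bottleneck 4, flow now 4.
Augment In→F→R2→R1→Eg: bottleneck 5, flow now 9.
Augment In→F→Core→R1→Eg: bottleneck 3, flow now 12.
Augment In→C→R2→R1→Eg: bottleneck 1, flow now 13.
No augmenting path remains; maximum flow = 13.
By max-flow min-cut, the minimum cut capacity equals the max flow.
In the residual graph, reachable from In: {In, F, C, B, E, R2, Core, R1}.
Min-cut edges: R1→Eg (13); capacity 13 = 13.

13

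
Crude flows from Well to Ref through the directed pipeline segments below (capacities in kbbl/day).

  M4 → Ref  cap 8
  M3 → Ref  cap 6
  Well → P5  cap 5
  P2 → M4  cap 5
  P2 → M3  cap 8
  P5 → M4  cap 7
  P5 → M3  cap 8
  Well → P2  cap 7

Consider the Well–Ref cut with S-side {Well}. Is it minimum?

Given cut capacity: 5 + 7 = 12.
Augment Well→P5→M3→Ref: bottleneck 5, flow now 5.
Augment Well→P2→M3→Ref: bottleneck 1, flow now 6.
Augment Well→P2→M4→Ref: bottleneck 5, flow now 11.
Augment Well→P2→M3→P5→M4→Ref: bottleneck 1, flow now 12. (uses reverse residual edge)
No augmenting path remains; maximum flow = 12.
Cut capacity 12 equals the max flow, so it is a minimum cut.

Yes — it is a minimum cut (capacity 12).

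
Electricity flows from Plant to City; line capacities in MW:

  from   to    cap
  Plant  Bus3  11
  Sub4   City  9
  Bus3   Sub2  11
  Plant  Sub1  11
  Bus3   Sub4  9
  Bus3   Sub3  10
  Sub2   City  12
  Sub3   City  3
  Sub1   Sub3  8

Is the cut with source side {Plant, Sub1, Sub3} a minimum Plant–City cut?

Yes — it is a minimum cut (capacity 14).

Given cut capacity: 11 + 3 = 14.
Augment Plant→Sub1→Sub3→City: bottleneck 3, flow now 3.
Augment Plant→Bus3→Sub4→City: bottleneck 9, flow now 12.
Augment Plant→Bus3→Sub2→City: bottleneck 2, flow now 14.
No augmenting path remains; maximum flow = 14.
Cut capacity 14 equals the max flow, so it is a minimum cut.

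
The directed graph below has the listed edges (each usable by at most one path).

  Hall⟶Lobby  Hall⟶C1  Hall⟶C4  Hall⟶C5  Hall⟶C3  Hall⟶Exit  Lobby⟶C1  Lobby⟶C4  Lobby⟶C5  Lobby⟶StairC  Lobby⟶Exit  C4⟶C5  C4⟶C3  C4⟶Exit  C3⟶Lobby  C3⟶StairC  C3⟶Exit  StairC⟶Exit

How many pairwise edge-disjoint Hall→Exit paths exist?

Assign every edge capacity 1; by Menger, the answer equals the max flow.
Path Hall→Exit (+1); total 1.
Path Hall→Lobby→Exit (+1); total 2.
Path Hall→C4→Exit (+1); total 3.
Path Hall→C3→Exit (+1); total 4.
No residual Hall→Exit path; max flow = 4.
Certifying cut of size 4: {Hall→C3, Hall→C4, Hall→Exit, Hall→Lobby}.

4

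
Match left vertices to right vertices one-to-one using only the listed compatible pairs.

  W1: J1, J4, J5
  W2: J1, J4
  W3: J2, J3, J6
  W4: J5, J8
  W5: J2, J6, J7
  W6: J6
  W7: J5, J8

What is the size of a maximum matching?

Unit-capacity flow: source→left, listed edges, right→sink; max matching = max flow.
Augmenting path W1→J1 (+1); matched 1.
Augmenting path W2→J4 (+1); matched 2.
Augmenting path W3→J2 (+1); matched 3.
Augmenting path W4→J5 (+1); matched 4.
Augmenting path W5→J6 (+1); matched 5.
Augmenting path W7→J8 (+1); matched 6.
Augmenting path W6→J6→W5→J7 (+1); matched 7.
No augmenting path remains; maximum matching = 7.
König certificate: {W1, W2, W3, W4, W5, W6, W7} is a vertex cover of size 7 (every listed pair touches it), so no matching can be larger.

7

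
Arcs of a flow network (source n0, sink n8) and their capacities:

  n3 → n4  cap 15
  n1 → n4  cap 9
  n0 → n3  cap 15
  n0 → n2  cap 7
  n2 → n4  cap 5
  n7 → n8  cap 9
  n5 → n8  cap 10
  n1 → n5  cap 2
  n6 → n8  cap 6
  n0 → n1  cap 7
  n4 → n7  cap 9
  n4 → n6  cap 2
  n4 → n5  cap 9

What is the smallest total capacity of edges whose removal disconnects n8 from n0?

Augment n0→n1→n5→n8: bottleneck 2, flow now 2.
Augment n0→n1→n4→n5→n8: bottleneck 5, flow now 7.
Augment n0→n2→n4→n5→n8: bottleneck 3, flow now 10.
Augment n0→n2→n4→n6→n8: bottleneck 2, flow now 12.
Augment n0→n3→n4→n7→n8: bottleneck 9, flow now 21.
No augmenting path remains; maximum flow = 21.
By max-flow min-cut, the minimum cut capacity equals the max flow.
In the residual graph, reachable from n0: {n0, n1, n2, n3, n4, n5}.
Min-cut edges: n4→n6 (2), n4→n7 (9), n5→n8 (10); capacity 2 + 9 + 10 = 21.

21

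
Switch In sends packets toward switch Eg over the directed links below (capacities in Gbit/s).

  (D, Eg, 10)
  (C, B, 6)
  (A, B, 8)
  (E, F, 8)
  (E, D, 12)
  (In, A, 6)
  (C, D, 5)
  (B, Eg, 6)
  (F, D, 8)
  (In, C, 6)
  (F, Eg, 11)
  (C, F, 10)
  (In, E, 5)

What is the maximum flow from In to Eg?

17

Augment In→C→D→Eg: bottleneck 5, flow now 5.
Augment In→C→B→Eg: bottleneck 1, flow now 6.
Augment In→A→B→Eg: bottleneck 5, flow now 11.
Augment In→E→D→Eg: bottleneck 5, flow now 16.
Augment In→A→B→C→F→Eg: bottleneck 1, flow now 17. (uses reverse residual edge)
No augmenting path remains; maximum flow = 17.
In the residual graph, reachable from In: {In}.
Min-cut edges: In→C (6), In→A (6), In→E (5); capacity 6 + 6 + 5 = 17.
This cut is saturated, so no flow can exceed 17.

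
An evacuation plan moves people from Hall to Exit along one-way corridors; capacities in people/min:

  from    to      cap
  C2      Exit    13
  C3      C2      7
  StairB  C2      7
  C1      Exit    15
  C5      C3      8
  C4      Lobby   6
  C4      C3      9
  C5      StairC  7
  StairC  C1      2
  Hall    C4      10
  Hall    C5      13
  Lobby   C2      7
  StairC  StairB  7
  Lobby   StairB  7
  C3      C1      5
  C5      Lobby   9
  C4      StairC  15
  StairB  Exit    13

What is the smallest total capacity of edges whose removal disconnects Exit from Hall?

Augment Hall→C4→C3→C2→Exit: bottleneck 7, flow now 7.
Augment Hall→C4→C3→C1→Exit: bottleneck 2, flow now 9.
Augment Hall→C4→StairC→StairB→Exit: bottleneck 1, flow now 10.
Augment Hall→C5→C3→C1→Exit: bottleneck 3, flow now 13.
Augment Hall→C5→StairC→StairB→Exit: bottleneck 6, flow now 19.
Augment Hall→C5→StairC→C1→Exit: bottleneck 1, flow now 20.
Augment Hall→C5→Lobby→StairB→Exit: bottleneck 3, flow now 23.
No augmenting path remains; maximum flow = 23.
By max-flow min-cut, the minimum cut capacity equals the max flow.
In the residual graph, reachable from Hall: {Hall}.
Min-cut edges: Hall→C4 (10), Hall→C5 (13); capacity 10 + 13 = 23.

23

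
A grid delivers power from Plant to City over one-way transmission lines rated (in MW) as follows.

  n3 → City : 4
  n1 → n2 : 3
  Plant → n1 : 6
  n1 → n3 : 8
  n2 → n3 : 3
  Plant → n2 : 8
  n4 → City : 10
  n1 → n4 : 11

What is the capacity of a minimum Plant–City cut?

9

Augment Plant→n1→n3→City: bottleneck 4, flow now 4.
Augment Plant→n1→n4→City: bottleneck 2, flow now 6.
Augment Plant→n2→n3→n1→n4→City: bottleneck 3, flow now 9. (uses reverse residual edge)
No augmenting path remains; maximum flow = 9.
By max-flow min-cut, the minimum cut capacity equals the max flow.
In the residual graph, reachable from Plant: {Plant, n2}.
Min-cut edges: Plant→n1 (6), n2→n3 (3); capacity 6 + 3 = 9.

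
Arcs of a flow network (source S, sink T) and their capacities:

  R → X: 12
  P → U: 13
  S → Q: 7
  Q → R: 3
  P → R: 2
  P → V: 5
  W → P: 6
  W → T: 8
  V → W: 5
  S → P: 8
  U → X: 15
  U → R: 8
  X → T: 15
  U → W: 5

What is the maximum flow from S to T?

11

Augment S→P→R→X→T: bottleneck 2, flow now 2.
Augment S→P→U→W→T: bottleneck 5, flow now 7.
Augment S→P→U→X→T: bottleneck 1, flow now 8.
Augment S→Q→R→X→T: bottleneck 3, flow now 11.
No augmenting path remains; maximum flow = 11.
In the residual graph, reachable from S: {S, Q}.
Min-cut edges: S→P (8), Q→R (3); capacity 8 + 3 = 11.
This cut is saturated, so no flow can exceed 11.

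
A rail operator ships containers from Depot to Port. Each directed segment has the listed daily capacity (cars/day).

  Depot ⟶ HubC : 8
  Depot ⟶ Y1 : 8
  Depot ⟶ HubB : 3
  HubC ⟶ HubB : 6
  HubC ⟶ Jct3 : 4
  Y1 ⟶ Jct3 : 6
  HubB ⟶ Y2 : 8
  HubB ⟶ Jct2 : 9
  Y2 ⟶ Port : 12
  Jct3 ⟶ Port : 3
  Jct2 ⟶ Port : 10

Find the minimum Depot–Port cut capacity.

12

Augment Depot→HubC→Jct3→Port: bottleneck 3, flow now 3.
Augment Depot→HubB→Y2→Port: bottleneck 3, flow now 6.
Augment Depot→HubC→HubB→Y2→Port: bottleneck 5, flow now 11.
Augment Depot→Y1→Jct3→HubC→HubB→Jct2→Port: bottleneck 1, flow now 12. (uses reverse residual edge)
No augmenting path remains; maximum flow = 12.
By max-flow min-cut, the minimum cut capacity equals the max flow.
In the residual graph, reachable from Depot: {Depot, HubC, Y1, Jct3}.
Min-cut edges: Depot→HubB (3), HubC→HubB (6), Jct3→Port (3); capacity 3 + 6 + 3 = 12.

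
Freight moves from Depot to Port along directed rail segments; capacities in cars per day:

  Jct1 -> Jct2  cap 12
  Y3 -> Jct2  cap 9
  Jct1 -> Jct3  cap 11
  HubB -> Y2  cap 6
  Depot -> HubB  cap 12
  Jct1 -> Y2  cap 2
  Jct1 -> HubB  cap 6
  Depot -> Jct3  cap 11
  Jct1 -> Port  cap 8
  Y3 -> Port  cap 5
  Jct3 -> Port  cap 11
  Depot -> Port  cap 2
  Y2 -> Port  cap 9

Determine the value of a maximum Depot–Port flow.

Augment Depot→Port: bottleneck 2, flow now 2.
Augment Depot→Jct3→Port: bottleneck 11, flow now 13.
Augment Depot→HubB→Y2→Port: bottleneck 6, flow now 19.
No augmenting path remains; maximum flow = 19.
In the residual graph, reachable from Depot: {Depot, HubB}.
Min-cut edges: Depot→Jct3 (11), Depot→Port (2), HubB→Y2 (6); capacity 11 + 2 + 6 = 19.
This cut is saturated, so no flow can exceed 19.

19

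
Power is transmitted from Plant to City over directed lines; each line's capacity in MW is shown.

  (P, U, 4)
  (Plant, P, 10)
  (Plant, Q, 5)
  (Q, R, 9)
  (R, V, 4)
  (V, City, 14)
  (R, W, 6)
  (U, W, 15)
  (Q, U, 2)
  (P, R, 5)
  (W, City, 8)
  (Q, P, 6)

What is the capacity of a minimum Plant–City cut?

12

Augment Plant→P→R→V→City: bottleneck 4, flow now 4.
Augment Plant→P→R→W→City: bottleneck 1, flow now 5.
Augment Plant→P→U→W→City: bottleneck 4, flow now 9.
Augment Plant→Q→R→W→City: bottleneck 3, flow now 12.
No augmenting path remains; maximum flow = 12.
By max-flow min-cut, the minimum cut capacity equals the max flow.
In the residual graph, reachable from Plant: {Plant, P, Q, R, U, W}.
Min-cut edges: R→V (4), W→City (8); capacity 4 + 8 = 12.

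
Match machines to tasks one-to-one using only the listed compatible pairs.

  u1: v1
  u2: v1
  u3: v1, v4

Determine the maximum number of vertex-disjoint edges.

2

Unit-capacity flow: source→left, listed edges, right→sink; max matching = max flow.
Augmenting path u1→v1 (+1); matched 1.
Augmenting path u3→v4 (+1); matched 2.
No augmenting path remains; maximum matching = 2.
König certificate: {u3, v1} is a vertex cover of size 2 (every listed pair touches it), so no matching can be larger.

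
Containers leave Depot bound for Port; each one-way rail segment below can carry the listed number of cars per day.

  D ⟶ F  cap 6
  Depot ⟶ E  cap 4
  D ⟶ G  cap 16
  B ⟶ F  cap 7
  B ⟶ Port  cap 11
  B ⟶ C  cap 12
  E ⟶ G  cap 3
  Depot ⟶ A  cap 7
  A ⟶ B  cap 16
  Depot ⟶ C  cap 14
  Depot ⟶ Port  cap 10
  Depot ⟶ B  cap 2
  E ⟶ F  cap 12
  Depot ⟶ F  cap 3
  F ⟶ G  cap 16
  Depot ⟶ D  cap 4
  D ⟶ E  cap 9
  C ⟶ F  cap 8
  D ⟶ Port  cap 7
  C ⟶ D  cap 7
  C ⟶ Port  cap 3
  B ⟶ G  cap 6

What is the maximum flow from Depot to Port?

29

Augment Depot→Port: bottleneck 10, flow now 10.
Augment Depot→B→Port: bottleneck 2, flow now 12.
Augment Depot→C→Port: bottleneck 3, flow now 15.
Augment Depot→D→Port: bottleneck 4, flow now 19.
Augment Depot→A→B→Port: bottleneck 7, flow now 26.
Augment Depot→C→D→Port: bottleneck 3, flow now 29.
No augmenting path remains; maximum flow = 29.
In the residual graph, reachable from Depot: {Depot, C, D, E, F, G}.
Min-cut edges: Depot→A (7), Depot→B (2), Depot→Port (10), C→Port (3), D→Port (7); capacity 7 + 2 + 10 + 3 + 7 = 29.
This cut is saturated, so no flow can exceed 29.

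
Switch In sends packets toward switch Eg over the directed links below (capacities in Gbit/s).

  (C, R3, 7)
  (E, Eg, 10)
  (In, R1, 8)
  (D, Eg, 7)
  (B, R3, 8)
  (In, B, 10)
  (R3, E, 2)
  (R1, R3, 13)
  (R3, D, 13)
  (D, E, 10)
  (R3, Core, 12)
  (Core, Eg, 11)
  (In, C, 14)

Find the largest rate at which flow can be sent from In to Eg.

23

Augment In→R1→R3→E→Eg: bottleneck 2, flow now 2.
Augment In→R1→R3→D→Eg: bottleneck 6, flow now 8.
Augment In→B→R3→D→Eg: bottleneck 1, flow now 9.
Augment In→B→R3→Core→Eg: bottleneck 7, flow now 16.
Augment In→C→R3→Core→Eg: bottleneck 4, flow now 20.
Augment In→C→R3→D→E→Eg: bottleneck 3, flow now 23.
No augmenting path remains; maximum flow = 23.
In the residual graph, reachable from In: {In, B, C}.
Min-cut edges: In→R1 (8), B→R3 (8), C→R3 (7); capacity 8 + 8 + 7 = 23.
This cut is saturated, so no flow can exceed 23.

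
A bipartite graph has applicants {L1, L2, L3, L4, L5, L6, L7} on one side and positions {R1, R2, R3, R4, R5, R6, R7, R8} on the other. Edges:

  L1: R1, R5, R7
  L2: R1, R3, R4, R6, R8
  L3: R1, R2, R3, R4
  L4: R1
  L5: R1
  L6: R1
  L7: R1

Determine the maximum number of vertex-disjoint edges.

Unit-capacity flow: source→left, listed edges, right→sink; max matching = max flow.
Augmenting path L1→R1 (+1); matched 1.
Augmenting path L2→R3 (+1); matched 2.
Augmenting path L3→R2 (+1); matched 3.
Augmenting path L4→R1→L1→R5 (+1); matched 4.
No augmenting path remains; maximum matching = 4.
König certificate: {L1, L2, L3, R1} is a vertex cover of size 4 (every listed pair touches it), so no matching can be larger.

4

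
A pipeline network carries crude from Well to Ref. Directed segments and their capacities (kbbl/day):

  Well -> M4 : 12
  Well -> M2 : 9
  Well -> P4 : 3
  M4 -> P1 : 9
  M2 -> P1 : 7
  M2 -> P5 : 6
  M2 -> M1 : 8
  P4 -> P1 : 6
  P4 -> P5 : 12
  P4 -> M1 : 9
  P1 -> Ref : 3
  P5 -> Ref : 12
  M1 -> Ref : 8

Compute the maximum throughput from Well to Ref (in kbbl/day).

Augment Well→M4→P1→Ref: bottleneck 3, flow now 3.
Augment Well→M2→P5→Ref: bottleneck 6, flow now 9.
Augment Well→M2→M1→Ref: bottleneck 3, flow now 12.
Augment Well→P4→P5→Ref: bottleneck 3, flow now 15.
No augmenting path remains; maximum flow = 15.
In the residual graph, reachable from Well: {Well, M4, P1}.
Min-cut edges: Well→M2 (9), Well→P4 (3), P1→Ref (3); capacity 9 + 3 + 3 = 15.
This cut is saturated, so no flow can exceed 15.

15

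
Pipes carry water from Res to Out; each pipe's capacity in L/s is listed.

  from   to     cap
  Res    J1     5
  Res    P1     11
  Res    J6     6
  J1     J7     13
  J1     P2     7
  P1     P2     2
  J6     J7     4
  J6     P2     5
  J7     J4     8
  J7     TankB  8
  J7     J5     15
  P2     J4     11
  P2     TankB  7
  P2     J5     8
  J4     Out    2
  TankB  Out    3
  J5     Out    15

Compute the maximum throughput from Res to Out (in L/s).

Augment Res→J1→J7→J4→Out: bottleneck 2, flow now 2.
Augment Res→J1→J7→TankB→Out: bottleneck 3, flow now 5.
Augment Res→P1→P2→J5→Out: bottleneck 2, flow now 7.
Augment Res→J6→J7→J5→Out: bottleneck 4, flow now 11.
Augment Res→J6→P2→J5→Out: bottleneck 2, flow now 13.
No augmenting path remains; maximum flow = 13.
In the residual graph, reachable from Res: {Res, P1}.
Min-cut edges: Res→J1 (5), Res→J6 (6), P1→P2 (2); capacity 5 + 6 + 2 = 13.
This cut is saturated, so no flow can exceed 13.

13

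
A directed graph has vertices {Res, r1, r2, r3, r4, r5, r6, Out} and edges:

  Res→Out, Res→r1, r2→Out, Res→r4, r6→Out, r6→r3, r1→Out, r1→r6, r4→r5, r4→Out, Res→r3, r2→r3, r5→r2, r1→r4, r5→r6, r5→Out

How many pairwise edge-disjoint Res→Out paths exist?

3

Assign every edge capacity 1; by Menger, the answer equals the max flow.
Path Res→Out (+1); total 1.
Path Res→r1→Out (+1); total 2.
Path Res→r4→Out (+1); total 3.
No residual Res→Out path; max flow = 3.
Certifying cut of size 3: {Res→Out, Res→r1, Res→r4}.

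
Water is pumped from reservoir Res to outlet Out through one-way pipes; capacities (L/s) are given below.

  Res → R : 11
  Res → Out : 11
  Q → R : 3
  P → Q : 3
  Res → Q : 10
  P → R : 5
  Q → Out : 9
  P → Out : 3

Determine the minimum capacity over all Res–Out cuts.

Augment Res→Out: bottleneck 11, flow now 11.
Augment Res→Q→Out: bottleneck 9, flow now 20.
No augmenting path remains; maximum flow = 20.
By max-flow min-cut, the minimum cut capacity equals the max flow.
In the residual graph, reachable from Res: {Res, Q, R}.
Min-cut edges: Res→Out (11), Q→Out (9); capacity 11 + 9 = 20.

20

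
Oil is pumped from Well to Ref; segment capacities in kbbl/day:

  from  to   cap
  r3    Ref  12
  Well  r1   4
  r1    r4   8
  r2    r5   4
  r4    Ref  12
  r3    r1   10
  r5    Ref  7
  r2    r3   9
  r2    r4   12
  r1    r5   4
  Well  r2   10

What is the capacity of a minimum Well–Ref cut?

Augment Well→r1→r4→Ref: bottleneck 4, flow now 4.
Augment Well→r2→r3→Ref: bottleneck 9, flow now 13.
Augment Well→r2→r4→Ref: bottleneck 1, flow now 14.
No augmenting path remains; maximum flow = 14.
By max-flow min-cut, the minimum cut capacity equals the max flow.
In the residual graph, reachable from Well: {Well}.
Min-cut edges: Well→r1 (4), Well→r2 (10); capacity 4 + 10 = 14.

14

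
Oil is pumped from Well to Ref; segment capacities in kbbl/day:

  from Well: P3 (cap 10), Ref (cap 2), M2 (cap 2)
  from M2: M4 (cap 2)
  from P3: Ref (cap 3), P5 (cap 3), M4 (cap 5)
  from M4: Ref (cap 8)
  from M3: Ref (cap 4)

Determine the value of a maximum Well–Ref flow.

12

Augment Well→Ref: bottleneck 2, flow now 2.
Augment Well→P3→Ref: bottleneck 3, flow now 5.
Augment Well→M2→M4→Ref: bottleneck 2, flow now 7.
Augment Well→P3→M4→Ref: bottleneck 5, flow now 12.
No augmenting path remains; maximum flow = 12.
In the residual graph, reachable from Well: {Well, P3, P5}.
Min-cut edges: Well→M2 (2), Well→Ref (2), P3→M4 (5), P3→Ref (3); capacity 2 + 2 + 5 + 3 = 12.
This cut is saturated, so no flow can exceed 12.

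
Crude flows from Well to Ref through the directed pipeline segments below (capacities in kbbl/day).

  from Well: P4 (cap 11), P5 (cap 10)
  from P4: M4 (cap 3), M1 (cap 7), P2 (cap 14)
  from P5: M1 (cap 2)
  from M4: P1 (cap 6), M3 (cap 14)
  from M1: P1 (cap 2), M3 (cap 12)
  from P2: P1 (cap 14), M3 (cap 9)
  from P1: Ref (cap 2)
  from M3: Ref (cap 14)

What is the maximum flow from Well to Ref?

13

Augment Well→P4→M4→P1→Ref: bottleneck 2, flow now 2.
Augment Well→P4→M4→M3→Ref: bottleneck 1, flow now 3.
Augment Well→P4→M1→M3→Ref: bottleneck 7, flow now 10.
Augment Well→P4→P2→M3→Ref: bottleneck 1, flow now 11.
Augment Well→P5→M1→M3→Ref: bottleneck 2, flow now 13.
No augmenting path remains; maximum flow = 13.
In the residual graph, reachable from Well: {Well, P5}.
Min-cut edges: Well→P4 (11), P5→M1 (2); capacity 11 + 2 = 13.
This cut is saturated, so no flow can exceed 13.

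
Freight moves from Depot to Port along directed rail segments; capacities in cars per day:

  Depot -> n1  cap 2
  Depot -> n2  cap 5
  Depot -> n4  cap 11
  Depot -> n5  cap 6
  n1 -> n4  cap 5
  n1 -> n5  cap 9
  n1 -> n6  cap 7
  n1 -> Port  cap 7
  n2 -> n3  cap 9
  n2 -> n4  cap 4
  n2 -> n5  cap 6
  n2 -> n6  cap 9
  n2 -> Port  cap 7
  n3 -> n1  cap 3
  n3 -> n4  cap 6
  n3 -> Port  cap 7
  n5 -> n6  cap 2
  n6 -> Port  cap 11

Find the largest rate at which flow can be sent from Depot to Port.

9

Augment Depot→n1→Port: bottleneck 2, flow now 2.
Augment Depot→n2→Port: bottleneck 5, flow now 7.
Augment Depot→n5→n6→Port: bottleneck 2, flow now 9.
No augmenting path remains; maximum flow = 9.
In the residual graph, reachable from Depot: {Depot, n4, n5}.
Min-cut edges: Depot→n1 (2), Depot→n2 (5), n5→n6 (2); capacity 2 + 5 + 2 = 9.
This cut is saturated, so no flow can exceed 9.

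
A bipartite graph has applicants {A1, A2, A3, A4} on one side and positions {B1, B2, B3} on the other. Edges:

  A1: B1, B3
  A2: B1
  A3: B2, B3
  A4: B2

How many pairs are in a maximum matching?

Unit-capacity flow: source→left, listed edges, right→sink; max matching = max flow.
Augmenting path A1→B1 (+1); matched 1.
Augmenting path A3→B2 (+1); matched 2.
Augmenting path A2→B1→A1→B3 (+1); matched 3.
No augmenting path remains; maximum matching = 3.
König certificate: {B1, B2, B3} is a vertex cover of size 3 (every listed pair touches it), so no matching can be larger.

3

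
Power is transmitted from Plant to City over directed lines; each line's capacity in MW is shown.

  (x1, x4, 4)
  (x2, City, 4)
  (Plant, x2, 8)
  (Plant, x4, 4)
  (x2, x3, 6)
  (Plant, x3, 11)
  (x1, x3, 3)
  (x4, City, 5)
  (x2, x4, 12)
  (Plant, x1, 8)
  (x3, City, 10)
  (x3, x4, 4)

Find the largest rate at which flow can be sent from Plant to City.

19

Augment Plant→x2→City: bottleneck 4, flow now 4.
Augment Plant→x3→City: bottleneck 10, flow now 14.
Augment Plant→x4→City: bottleneck 4, flow now 18.
Augment Plant→x1→x4→City: bottleneck 1, flow now 19.
No augmenting path remains; maximum flow = 19.
In the residual graph, reachable from Plant: {Plant, x1, x2, x3, x4}.
Min-cut edges: x2→City (4), x3→City (10), x4→City (5); capacity 4 + 10 + 5 = 19.
This cut is saturated, so no flow can exceed 19.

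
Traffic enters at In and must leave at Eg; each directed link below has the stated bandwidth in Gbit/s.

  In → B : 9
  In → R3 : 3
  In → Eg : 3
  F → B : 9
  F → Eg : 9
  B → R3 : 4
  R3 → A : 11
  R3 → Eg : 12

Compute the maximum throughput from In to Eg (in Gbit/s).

10

Augment In→Eg: bottleneck 3, flow now 3.
Augment In→R3→Eg: bottleneck 3, flow now 6.
Augment In→B→R3→Eg: bottleneck 4, flow now 10.
No augmenting path remains; maximum flow = 10.
In the residual graph, reachable from In: {In, B}.
Min-cut edges: In→R3 (3), In→Eg (3), B→R3 (4); capacity 3 + 3 + 4 = 10.
This cut is saturated, so no flow can exceed 10.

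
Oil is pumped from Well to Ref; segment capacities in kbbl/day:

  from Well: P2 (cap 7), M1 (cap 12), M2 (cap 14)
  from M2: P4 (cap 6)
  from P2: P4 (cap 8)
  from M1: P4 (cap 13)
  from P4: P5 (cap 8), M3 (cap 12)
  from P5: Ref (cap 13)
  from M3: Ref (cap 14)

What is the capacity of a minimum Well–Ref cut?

Augment Well→M2→P4→P5→Ref: bottleneck 6, flow now 6.
Augment Well→P2→P4→P5→Ref: bottleneck 2, flow now 8.
Augment Well→P2→P4→M3→Ref: bottleneck 5, flow now 13.
Augment Well→M1→P4→M3→Ref: bottleneck 7, flow now 20.
No augmenting path remains; maximum flow = 20.
By max-flow min-cut, the minimum cut capacity equals the max flow.
In the residual graph, reachable from Well: {Well, M2, P2, M1, P4}.
Min-cut edges: P4→P5 (8), P4→M3 (12); capacity 8 + 12 = 20.

20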